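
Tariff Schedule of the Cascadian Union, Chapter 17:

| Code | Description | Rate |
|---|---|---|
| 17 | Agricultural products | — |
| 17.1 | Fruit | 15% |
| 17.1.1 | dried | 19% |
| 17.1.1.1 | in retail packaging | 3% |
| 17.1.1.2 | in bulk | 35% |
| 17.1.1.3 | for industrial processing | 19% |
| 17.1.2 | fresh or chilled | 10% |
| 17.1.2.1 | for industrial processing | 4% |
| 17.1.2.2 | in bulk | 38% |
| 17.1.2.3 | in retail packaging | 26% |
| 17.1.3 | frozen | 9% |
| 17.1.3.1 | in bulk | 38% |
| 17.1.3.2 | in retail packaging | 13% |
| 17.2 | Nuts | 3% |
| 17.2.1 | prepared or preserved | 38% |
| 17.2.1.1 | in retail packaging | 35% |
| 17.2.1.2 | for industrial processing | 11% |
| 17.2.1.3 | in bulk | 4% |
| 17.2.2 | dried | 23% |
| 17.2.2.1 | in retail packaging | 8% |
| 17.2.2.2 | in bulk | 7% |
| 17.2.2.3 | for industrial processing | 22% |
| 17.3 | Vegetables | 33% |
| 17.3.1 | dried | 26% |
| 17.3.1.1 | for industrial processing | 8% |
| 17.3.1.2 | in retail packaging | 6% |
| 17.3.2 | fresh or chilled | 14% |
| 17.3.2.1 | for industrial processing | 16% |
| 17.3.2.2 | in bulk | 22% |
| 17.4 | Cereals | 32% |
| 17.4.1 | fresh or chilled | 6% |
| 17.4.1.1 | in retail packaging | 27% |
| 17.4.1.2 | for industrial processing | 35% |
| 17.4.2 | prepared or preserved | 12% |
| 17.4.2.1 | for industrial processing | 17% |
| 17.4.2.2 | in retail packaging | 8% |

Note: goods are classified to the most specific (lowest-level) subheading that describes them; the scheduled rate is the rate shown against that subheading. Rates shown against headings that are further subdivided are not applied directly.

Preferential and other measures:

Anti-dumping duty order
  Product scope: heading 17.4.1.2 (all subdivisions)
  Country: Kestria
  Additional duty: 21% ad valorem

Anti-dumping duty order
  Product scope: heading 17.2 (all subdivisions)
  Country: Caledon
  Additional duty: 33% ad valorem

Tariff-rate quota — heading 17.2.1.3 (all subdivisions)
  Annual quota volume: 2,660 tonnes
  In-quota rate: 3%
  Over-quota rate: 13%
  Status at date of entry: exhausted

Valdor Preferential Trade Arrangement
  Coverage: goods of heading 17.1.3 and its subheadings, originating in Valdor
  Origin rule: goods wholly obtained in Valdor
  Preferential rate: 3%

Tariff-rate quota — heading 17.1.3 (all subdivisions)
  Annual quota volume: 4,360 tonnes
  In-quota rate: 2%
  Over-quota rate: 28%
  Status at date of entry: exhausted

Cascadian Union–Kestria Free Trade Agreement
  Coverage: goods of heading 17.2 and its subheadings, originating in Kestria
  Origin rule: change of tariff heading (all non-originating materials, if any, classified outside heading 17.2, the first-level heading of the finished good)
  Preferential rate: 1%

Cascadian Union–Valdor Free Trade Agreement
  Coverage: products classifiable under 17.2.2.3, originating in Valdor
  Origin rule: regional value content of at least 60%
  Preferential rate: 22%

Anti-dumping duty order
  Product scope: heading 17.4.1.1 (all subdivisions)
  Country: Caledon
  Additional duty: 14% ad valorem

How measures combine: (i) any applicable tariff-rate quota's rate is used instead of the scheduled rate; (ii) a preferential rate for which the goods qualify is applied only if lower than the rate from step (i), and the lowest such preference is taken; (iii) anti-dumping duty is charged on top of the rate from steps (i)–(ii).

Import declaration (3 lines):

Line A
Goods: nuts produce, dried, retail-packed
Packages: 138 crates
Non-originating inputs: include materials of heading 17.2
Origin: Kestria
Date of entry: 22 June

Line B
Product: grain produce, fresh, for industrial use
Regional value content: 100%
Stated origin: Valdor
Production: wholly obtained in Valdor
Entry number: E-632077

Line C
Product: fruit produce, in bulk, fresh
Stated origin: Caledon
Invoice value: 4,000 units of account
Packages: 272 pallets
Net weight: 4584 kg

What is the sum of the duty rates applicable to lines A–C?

Line A: nuts → 17.2; dried → 17.2.2; retail-packed → 17.2.2.1. Scheduled 8%. Kestria agreement on 17.2: CTH not met. → 8%.
Line B: grain → 17.4; fresh → 17.4.1; for industrial use → 17.4.1.2. Scheduled 35%. Valdor agreement on 17.1.3: 17.4.1.2 not covered; Valdor agreement on 17.2.2.3: 17.4.1.2 not covered. → 35%.
Line C: fruit → 17.1; fresh → 17.1.2; in bulk → 17.1.2.2. Scheduled 38%. No special measure applies. → 38%.
Sum: 8% + 35% + 38% = 81%.

81%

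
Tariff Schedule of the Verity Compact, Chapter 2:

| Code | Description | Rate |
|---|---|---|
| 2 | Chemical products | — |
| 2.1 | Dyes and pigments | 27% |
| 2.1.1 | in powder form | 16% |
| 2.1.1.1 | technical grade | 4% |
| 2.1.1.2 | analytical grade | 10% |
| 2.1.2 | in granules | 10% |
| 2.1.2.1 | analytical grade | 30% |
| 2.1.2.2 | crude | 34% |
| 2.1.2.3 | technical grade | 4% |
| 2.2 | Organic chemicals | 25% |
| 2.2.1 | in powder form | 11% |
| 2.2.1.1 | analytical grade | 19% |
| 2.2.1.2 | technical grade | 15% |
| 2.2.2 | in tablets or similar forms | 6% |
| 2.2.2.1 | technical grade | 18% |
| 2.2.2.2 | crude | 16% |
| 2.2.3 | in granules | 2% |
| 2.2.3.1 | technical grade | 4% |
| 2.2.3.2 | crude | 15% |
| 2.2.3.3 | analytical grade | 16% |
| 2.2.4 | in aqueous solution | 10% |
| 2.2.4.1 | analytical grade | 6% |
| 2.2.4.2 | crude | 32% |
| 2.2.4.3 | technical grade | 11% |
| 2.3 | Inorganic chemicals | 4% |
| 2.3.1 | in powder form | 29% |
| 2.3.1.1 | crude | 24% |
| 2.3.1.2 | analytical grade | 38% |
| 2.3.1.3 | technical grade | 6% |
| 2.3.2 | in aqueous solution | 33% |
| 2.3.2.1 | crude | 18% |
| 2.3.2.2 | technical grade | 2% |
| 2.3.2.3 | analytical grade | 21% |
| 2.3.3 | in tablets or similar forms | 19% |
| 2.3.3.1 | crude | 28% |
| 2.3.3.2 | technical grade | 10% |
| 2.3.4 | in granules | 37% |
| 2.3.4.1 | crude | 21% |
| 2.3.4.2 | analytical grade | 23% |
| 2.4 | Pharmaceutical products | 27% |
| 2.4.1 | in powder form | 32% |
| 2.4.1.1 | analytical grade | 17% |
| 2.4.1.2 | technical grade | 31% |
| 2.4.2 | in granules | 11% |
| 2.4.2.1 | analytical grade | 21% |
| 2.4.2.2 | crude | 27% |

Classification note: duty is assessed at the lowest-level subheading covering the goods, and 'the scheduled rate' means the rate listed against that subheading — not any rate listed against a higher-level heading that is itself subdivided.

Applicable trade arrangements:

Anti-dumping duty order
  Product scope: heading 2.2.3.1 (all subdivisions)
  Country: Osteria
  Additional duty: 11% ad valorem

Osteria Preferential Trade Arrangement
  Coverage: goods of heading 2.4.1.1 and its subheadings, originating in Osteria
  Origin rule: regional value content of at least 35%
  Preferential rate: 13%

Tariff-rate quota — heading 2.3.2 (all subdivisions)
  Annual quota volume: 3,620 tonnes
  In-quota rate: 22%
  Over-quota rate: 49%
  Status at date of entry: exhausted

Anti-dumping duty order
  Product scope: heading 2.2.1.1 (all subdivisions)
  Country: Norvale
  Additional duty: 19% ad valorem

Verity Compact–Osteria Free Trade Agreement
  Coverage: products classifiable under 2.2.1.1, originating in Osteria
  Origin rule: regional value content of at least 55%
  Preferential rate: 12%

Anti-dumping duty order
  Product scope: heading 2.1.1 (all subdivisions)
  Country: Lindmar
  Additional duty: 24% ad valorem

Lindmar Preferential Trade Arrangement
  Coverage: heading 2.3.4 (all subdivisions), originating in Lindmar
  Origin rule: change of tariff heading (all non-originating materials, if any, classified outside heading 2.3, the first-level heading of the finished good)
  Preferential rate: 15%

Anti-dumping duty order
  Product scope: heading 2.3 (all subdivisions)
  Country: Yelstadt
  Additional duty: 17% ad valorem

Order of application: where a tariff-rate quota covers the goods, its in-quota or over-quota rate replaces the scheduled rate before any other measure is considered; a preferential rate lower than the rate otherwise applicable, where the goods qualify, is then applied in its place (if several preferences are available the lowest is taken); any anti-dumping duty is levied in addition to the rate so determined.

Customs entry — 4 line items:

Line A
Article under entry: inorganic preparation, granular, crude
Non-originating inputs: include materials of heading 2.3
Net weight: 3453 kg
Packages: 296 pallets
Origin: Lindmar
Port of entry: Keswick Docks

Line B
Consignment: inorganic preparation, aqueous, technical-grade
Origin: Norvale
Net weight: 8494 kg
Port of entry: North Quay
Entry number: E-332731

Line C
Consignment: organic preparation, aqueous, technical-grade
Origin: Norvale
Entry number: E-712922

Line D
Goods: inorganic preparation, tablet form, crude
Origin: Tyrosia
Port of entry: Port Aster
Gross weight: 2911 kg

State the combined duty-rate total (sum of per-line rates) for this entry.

Line A: inorganic → 2.3; granular → 2.3.4; crude → 2.3.4.1. Scheduled 21%. Lindmar agreement on 2.3.4: CTH not met. → 21%.
Line B: inorganic → 2.3; aqueous → 2.3.2; technical-grade → 2.3.2.2. Scheduled 2%. quota on 2.3.2 exhausted → over-quota 49%. → 49%.
Line C: organic → 2.2; aqueous → 2.2.4; technical-grade → 2.2.4.3. Scheduled 11%. No special measure applies. → 11%.
Line D: inorganic → 2.3; tablet form → 2.3.3; crude → 2.3.3.1. Scheduled 28%. No special measure applies. → 28%.
Sum: 21% + 49% + 11% + 28% = 109%.

109%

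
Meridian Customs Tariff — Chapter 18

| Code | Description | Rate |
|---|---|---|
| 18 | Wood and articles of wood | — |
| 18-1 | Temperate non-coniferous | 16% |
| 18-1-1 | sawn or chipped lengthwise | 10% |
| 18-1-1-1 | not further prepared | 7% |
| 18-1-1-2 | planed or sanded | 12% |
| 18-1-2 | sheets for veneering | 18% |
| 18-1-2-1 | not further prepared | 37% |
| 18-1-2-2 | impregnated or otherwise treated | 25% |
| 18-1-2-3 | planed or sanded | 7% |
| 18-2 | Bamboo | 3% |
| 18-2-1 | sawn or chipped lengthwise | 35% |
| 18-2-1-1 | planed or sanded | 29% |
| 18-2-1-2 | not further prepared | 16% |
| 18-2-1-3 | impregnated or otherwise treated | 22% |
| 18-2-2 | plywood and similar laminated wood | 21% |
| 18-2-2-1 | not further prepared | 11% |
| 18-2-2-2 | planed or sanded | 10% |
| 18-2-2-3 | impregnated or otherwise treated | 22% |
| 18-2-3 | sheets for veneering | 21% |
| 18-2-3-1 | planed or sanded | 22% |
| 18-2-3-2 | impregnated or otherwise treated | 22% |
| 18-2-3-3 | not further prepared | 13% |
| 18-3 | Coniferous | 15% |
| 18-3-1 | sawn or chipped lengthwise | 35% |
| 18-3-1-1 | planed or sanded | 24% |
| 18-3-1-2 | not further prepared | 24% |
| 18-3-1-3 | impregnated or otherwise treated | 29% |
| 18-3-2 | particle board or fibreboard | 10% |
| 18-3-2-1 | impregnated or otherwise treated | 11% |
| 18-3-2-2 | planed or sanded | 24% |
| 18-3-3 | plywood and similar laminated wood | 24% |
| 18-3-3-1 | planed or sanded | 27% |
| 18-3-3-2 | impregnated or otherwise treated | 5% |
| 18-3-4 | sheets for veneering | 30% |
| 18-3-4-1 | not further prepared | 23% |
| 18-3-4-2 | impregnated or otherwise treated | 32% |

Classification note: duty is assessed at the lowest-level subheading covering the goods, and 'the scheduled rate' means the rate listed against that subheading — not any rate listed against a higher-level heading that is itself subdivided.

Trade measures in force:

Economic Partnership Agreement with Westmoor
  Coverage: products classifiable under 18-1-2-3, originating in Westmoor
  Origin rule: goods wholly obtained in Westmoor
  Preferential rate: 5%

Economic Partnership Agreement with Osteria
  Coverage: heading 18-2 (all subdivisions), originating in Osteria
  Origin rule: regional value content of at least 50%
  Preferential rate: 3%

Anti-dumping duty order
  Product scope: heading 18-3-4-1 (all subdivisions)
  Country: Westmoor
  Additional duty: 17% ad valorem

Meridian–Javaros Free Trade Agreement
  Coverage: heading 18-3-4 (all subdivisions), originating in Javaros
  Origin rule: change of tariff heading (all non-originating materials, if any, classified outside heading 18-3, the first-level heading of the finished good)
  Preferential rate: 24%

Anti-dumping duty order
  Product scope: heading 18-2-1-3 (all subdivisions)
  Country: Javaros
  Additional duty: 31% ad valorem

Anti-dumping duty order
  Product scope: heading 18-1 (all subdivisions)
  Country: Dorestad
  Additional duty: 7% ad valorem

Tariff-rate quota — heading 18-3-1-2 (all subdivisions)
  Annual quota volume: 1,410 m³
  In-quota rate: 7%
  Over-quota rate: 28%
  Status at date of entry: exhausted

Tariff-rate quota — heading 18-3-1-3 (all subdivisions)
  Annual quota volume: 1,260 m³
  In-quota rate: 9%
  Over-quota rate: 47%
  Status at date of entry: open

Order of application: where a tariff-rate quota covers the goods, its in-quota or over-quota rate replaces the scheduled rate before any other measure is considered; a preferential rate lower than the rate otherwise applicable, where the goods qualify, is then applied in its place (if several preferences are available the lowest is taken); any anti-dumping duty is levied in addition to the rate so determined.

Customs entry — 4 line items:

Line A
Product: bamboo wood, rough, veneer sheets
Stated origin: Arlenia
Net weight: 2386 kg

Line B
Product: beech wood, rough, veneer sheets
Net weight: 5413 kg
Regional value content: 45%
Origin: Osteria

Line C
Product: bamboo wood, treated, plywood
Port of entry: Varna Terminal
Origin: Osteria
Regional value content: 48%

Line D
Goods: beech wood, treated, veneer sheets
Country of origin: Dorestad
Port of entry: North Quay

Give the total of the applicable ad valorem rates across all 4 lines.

104%

Line A: bamboo → 18-2; veneer sheets → 18-2-3; rough → 18-2-3-3. Scheduled 13%. No special measure applies. → 13%.
Line B: beech → 18-1; veneer sheets → 18-1-2; rough → 18-1-2-1. Scheduled 37%. Osteria agreement on 18-2: 18-1-2-1 not covered. → 37%.
Line C: bamboo → 18-2; plywood → 18-2-2; treated → 18-2-2-3. Scheduled 22%. Osteria agreement on 18-2: RVC < 50%. → 22%.
Line D: beech → 18-1; veneer sheets → 18-1-2; treated → 18-1-2-2. Scheduled 25%. anti-dumping (Dorestad, 18-1): +7%; total 25% + 7% = 32%. → 32%.
Sum: 13% + 37% + 22% + 32% = 104%.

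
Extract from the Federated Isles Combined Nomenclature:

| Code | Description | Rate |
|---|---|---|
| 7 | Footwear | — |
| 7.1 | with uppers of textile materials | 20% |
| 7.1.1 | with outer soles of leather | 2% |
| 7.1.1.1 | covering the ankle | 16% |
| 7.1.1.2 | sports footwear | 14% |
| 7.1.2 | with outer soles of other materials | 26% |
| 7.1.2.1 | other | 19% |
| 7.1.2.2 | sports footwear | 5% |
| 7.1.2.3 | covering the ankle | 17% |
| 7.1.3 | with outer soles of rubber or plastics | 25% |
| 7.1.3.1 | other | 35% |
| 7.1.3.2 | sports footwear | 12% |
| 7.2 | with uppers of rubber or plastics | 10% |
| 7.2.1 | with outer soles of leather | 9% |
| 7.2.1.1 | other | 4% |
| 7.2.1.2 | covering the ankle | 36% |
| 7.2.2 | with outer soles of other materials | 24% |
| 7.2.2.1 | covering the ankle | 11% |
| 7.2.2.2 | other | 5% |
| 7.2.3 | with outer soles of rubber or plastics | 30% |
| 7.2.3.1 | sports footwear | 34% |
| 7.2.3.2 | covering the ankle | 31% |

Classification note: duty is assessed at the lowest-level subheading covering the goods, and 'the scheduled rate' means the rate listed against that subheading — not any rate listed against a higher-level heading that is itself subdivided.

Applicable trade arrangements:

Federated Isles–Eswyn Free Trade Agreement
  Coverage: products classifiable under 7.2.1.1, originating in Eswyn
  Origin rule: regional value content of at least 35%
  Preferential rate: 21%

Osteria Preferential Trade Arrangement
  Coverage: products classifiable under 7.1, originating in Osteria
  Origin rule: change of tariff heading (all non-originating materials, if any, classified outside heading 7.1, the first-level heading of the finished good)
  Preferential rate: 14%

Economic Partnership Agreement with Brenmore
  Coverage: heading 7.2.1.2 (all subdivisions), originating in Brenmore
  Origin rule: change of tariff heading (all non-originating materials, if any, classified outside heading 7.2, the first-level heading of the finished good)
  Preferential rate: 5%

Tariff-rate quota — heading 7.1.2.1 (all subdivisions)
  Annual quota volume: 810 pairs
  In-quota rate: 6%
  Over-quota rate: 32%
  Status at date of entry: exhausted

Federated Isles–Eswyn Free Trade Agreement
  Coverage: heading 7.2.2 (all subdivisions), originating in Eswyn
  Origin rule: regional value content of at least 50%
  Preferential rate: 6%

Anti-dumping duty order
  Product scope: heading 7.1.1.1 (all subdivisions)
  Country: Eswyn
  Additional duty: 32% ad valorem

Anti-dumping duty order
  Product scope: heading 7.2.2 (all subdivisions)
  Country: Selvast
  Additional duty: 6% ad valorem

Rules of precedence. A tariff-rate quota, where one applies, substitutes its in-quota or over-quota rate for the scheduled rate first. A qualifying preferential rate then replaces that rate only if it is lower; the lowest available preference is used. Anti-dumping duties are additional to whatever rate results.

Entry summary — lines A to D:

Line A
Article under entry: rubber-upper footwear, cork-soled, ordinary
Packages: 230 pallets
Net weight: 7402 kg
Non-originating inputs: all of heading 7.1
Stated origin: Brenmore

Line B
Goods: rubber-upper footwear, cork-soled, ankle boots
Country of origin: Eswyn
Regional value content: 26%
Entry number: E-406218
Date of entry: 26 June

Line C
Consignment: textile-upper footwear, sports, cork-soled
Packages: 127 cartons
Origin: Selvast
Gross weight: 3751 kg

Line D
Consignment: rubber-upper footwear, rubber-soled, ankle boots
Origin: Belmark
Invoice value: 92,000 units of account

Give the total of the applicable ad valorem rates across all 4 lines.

Line A: rubber-upper → 7.2; cork-soled → 7.2.2; ordinary → 7.2.2.2. Scheduled 5%. Brenmore agreement on 7.2.1.2: 7.2.2.2 not covered. → 5%.
Line B: rubber-upper → 7.2; cork-soled → 7.2.2; ankle boots → 7.2.2.1. Scheduled 11%. Eswyn agreement on 7.2.1.1: 7.2.2.1 not covered; Eswyn agreement on 7.2.2: RVC < 50%. → 11%.
Line C: textile-upper → 7.1; cork-soled → 7.1.2; sports → 7.1.2.2. Scheduled 5%. No special measure applies. → 5%.
Line D: rubber-upper → 7.2; rubber-soled → 7.2.3; ankle boots → 7.2.3.2. Scheduled 31%. No special measure applies. → 31%.
Sum: 5% + 11% + 5% + 31% = 52%.

52%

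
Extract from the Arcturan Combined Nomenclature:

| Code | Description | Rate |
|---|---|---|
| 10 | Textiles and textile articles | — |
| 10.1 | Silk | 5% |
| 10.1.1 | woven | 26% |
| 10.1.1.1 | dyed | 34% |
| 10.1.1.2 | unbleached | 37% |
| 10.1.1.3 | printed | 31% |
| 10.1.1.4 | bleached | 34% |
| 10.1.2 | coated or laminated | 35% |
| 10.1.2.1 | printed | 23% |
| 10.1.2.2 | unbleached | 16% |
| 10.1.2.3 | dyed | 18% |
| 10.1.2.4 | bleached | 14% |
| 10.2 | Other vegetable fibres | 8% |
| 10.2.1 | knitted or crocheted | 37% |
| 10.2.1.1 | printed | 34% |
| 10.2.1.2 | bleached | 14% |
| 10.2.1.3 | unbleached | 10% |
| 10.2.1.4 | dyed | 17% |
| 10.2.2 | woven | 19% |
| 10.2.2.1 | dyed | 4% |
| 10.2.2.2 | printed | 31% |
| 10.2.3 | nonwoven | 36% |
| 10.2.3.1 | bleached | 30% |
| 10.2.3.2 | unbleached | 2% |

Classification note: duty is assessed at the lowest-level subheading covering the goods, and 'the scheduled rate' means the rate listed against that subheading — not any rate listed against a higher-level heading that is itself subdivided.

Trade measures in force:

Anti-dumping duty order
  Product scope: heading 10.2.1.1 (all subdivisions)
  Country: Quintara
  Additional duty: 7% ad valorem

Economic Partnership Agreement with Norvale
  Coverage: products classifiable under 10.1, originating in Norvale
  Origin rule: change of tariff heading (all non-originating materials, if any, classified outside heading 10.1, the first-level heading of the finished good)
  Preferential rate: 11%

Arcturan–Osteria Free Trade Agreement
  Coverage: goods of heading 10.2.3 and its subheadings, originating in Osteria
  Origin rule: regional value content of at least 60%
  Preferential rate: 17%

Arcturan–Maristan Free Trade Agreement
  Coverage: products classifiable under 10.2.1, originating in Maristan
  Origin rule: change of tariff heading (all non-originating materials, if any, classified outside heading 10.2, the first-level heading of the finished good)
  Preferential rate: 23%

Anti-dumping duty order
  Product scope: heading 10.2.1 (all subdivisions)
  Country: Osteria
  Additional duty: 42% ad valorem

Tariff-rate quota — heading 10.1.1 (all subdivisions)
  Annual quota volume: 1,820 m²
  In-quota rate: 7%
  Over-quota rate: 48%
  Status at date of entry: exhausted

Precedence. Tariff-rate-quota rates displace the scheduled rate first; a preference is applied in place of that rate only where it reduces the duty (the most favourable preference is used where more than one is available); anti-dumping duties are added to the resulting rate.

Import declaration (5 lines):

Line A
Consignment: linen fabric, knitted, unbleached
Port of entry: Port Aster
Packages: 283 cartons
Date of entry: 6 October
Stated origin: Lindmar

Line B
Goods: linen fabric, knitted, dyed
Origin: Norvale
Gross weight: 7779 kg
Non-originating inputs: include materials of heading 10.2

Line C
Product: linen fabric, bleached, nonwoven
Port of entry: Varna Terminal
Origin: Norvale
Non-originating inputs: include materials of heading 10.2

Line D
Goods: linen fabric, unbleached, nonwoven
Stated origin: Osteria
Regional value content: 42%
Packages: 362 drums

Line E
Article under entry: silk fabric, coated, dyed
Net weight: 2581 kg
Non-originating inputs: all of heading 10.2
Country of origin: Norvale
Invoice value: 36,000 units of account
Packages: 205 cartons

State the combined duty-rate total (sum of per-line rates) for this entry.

70%

Line A: linen → 10.2; knitted → 10.2.1; unbleached → 10.2.1.3. Scheduled 10%. No special measure applies. → 10%.
Line B: linen → 10.2; knitted → 10.2.1; dyed → 10.2.1.4. Scheduled 17%. Norvale agreement on 10.1: 10.2.1.4 not covered. → 17%.
Line C: linen → 10.2; nonwoven → 10.2.3; bleached → 10.2.3.1. Scheduled 30%. Norvale agreement on 10.1: 10.2.3.1 not covered. → 30%.
Line D: linen → 10.2; nonwoven → 10.2.3; unbleached → 10.2.3.2. Scheduled 2%. Osteria agreement on 10.2.3: RVC < 60%. → 2%.
Line E: silk → 10.1; coated → 10.1.2; dyed → 10.1.2.3. Scheduled 18%. Norvale agreement on 10.1: CTH met → 11% available; preferential 11%. → 11%.
Sum: 10% + 17% + 30% + 2% + 11% = 70%.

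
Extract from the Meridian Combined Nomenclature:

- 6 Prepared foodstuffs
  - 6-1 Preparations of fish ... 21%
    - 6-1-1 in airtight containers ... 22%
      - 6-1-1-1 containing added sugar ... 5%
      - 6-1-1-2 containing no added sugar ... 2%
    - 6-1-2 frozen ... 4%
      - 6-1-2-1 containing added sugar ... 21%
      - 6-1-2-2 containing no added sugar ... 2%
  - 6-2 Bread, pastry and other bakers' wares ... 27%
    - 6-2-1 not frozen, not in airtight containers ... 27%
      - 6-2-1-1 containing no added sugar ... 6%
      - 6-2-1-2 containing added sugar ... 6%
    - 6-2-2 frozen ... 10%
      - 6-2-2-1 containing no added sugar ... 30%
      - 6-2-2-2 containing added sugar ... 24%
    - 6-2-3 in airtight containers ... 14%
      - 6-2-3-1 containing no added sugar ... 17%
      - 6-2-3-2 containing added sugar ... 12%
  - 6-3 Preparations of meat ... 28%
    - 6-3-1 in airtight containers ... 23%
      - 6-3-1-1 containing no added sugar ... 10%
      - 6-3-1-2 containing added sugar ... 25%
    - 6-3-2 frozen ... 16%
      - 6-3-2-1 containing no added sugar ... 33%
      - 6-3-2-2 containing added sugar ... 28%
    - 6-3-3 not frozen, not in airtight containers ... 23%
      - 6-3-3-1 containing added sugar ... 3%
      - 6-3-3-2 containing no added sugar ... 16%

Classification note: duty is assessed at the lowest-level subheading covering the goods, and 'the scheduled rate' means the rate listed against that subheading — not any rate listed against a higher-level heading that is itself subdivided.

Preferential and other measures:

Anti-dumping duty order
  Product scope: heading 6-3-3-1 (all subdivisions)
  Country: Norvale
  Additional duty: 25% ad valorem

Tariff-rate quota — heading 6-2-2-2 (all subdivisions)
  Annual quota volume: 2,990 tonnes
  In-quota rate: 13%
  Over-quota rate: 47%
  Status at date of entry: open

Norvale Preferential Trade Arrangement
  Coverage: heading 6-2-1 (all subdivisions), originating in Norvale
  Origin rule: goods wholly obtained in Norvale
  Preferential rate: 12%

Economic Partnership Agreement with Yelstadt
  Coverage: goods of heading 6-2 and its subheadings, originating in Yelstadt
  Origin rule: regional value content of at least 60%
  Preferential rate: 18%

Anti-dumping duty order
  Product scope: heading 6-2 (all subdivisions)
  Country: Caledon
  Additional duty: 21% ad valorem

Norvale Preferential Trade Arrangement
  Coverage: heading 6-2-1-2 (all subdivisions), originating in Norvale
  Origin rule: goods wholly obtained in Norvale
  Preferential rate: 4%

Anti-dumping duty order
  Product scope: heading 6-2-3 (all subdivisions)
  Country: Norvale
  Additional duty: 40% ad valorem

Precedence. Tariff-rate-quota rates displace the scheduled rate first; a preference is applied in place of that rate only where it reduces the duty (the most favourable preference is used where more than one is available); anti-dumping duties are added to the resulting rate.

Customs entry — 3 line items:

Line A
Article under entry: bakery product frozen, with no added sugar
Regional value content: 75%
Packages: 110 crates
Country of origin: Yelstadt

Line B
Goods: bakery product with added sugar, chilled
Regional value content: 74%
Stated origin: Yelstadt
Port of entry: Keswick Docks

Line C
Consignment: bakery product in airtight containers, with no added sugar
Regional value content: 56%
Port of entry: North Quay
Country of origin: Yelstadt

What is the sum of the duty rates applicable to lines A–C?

41%

Line A: bakery product → 6-2; frozen → 6-2-2; with no added sugar → 6-2-2-1. Scheduled 30%. Yelstadt agreement on 6-2: RVC ≥ 60% → 18% available; preferential 18%. → 18%.
Line B: bakery product → 6-2; chilled → 6-2-1; with added sugar → 6-2-1-2. Scheduled 6%. Yelstadt agreement on 6-2: RVC ≥ 60% → 18% available; preference 18% not lower than 6% → no reduction. → 6%.
Line C: bakery product → 6-2; in airtight containers → 6-2-3; with no added sugar → 6-2-3-1. Scheduled 17%. Yelstadt agreement on 6-2: RVC < 60%. → 17%.
Sum: 18% + 6% + 17% = 41%.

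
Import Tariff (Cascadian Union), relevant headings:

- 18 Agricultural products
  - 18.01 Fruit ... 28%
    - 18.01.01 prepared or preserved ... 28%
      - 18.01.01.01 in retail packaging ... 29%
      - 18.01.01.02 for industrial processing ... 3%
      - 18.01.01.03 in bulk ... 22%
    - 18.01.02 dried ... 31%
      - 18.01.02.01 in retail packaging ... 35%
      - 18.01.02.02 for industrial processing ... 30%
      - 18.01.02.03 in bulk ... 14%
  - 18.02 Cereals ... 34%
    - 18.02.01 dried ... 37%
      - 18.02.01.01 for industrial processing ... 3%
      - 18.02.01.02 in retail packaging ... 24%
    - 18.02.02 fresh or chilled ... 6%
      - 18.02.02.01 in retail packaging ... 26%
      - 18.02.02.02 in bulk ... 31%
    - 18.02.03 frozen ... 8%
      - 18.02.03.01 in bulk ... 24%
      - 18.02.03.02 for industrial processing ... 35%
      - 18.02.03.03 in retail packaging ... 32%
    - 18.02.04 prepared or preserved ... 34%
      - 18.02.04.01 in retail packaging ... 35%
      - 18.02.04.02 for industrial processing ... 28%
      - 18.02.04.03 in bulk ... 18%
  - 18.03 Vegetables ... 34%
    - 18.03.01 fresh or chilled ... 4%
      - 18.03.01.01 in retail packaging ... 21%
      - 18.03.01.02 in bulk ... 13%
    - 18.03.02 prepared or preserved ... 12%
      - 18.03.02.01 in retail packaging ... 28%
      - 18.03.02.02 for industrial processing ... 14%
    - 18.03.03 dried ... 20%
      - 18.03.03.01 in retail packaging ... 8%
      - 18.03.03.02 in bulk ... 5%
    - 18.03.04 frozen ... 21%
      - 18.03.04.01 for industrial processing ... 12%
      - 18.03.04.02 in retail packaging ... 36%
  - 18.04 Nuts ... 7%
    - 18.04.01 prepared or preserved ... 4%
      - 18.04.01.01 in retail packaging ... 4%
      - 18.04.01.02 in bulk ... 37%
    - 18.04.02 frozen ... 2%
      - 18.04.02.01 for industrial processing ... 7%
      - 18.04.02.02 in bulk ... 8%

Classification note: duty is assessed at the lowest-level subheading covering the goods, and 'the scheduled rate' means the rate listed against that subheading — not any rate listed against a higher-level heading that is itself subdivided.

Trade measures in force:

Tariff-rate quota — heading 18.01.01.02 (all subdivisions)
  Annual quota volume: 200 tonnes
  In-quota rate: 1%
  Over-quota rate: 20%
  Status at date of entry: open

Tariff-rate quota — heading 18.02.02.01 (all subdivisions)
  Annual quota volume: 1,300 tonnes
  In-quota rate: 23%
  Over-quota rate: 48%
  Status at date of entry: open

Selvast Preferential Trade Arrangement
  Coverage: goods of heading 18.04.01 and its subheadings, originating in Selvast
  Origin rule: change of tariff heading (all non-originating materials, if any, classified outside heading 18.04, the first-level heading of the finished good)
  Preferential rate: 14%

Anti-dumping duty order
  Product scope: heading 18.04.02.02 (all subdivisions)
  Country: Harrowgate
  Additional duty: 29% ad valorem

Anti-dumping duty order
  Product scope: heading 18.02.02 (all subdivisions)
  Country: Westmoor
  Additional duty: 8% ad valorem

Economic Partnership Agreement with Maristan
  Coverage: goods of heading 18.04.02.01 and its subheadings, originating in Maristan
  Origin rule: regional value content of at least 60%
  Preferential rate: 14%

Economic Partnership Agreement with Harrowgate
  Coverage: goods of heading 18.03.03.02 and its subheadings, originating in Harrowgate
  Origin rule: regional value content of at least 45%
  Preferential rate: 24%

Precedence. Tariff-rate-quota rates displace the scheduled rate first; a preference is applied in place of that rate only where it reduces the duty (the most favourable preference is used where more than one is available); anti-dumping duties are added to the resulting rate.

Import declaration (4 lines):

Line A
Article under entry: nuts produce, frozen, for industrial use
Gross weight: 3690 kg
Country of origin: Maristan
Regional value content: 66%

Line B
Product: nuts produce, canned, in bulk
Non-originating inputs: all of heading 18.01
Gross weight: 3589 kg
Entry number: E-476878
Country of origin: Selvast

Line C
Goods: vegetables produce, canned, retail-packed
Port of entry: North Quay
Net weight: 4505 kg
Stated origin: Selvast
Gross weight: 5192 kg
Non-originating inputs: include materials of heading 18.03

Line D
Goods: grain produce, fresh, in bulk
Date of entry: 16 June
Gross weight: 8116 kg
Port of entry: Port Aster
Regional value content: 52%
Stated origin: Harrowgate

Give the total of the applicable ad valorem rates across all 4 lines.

80%

Line A: nuts → 18.04; frozen → 18.04.02; for industrial use → 18.04.02.01. Scheduled 7%. Maristan agreement on 18.04.02.01: RVC ≥ 60% → 14% available; preference 14% not lower than 7% → no reduction. → 7%.
Line B: nuts → 18.04; canned → 18.04.01; in bulk → 18.04.01.02. Scheduled 37%. Selvast agreement on 18.04.01: CTH met → 14% available; preferential 14%. → 14%.
Line C: vegetables → 18.03; canned → 18.03.02; retail-packed → 18.03.02.01. Scheduled 28%. Selvast agreement on 18.04.01: 18.03.02.01 not covered. → 28%.
Line D: grain → 18.02; fresh → 18.02.02; in bulk → 18.02.02.02. Scheduled 31%. Harrowgate agreement on 18.03.03.02: 18.02.02.02 not covered. → 31%.
Sum: 7% + 14% + 28% + 31% = 80%.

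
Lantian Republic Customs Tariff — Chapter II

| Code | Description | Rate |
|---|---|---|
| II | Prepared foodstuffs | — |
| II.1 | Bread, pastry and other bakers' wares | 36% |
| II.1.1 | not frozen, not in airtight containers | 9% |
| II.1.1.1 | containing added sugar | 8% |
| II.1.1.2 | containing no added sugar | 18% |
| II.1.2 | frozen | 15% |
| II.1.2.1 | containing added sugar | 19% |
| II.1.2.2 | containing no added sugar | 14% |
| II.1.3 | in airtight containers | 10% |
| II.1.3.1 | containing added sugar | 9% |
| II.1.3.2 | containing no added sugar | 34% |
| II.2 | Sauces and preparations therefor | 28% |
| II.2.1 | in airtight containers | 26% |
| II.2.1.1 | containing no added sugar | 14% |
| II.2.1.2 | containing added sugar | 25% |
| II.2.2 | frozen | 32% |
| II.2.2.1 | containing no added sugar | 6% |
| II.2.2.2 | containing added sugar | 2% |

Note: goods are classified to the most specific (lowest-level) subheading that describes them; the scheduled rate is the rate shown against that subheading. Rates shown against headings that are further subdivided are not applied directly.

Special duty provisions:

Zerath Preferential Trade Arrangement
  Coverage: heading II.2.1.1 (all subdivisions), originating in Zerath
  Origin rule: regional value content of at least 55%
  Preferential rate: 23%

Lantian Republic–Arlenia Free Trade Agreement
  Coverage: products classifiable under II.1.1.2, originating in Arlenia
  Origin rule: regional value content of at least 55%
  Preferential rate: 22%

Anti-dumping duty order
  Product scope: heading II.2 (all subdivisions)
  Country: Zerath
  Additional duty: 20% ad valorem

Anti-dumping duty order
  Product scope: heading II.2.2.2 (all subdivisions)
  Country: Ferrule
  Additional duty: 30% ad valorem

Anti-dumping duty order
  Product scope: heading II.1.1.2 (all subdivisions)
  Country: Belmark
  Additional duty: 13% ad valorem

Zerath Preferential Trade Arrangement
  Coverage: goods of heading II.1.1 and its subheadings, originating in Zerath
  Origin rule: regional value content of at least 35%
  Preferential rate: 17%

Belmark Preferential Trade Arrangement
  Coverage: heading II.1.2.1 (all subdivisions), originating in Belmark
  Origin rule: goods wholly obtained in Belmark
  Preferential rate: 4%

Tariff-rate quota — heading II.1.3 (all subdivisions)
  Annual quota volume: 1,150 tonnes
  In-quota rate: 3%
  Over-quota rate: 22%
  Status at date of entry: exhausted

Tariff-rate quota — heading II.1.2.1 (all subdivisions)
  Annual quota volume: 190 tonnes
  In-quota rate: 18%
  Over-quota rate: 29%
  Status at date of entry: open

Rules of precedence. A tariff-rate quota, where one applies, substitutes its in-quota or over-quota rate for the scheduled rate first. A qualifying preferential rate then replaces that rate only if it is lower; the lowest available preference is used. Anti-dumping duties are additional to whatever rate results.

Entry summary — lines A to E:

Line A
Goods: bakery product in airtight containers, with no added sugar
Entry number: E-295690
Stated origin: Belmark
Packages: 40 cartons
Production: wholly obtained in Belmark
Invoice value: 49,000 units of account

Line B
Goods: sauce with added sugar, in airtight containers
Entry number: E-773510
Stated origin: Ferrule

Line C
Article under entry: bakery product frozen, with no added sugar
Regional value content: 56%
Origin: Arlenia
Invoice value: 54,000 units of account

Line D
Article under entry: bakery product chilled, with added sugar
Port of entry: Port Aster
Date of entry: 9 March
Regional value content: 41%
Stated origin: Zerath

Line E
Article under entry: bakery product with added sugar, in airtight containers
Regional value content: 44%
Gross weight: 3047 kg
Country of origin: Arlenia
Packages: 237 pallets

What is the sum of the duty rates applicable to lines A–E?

91%

Line A: bakery product → II.1; in airtight containers → II.1.3; with no added sugar → II.1.3.2. Scheduled 34%. quota on II.1.3 exhausted → over-quota 22%; Belmark agreement on II.1.2.1: II.1.3.2 not covered. → 22%.
Line B: sauce → II.2; in airtight containers → II.2.1; with added sugar → II.2.1.2. Scheduled 25%. No special measure applies. → 25%.
Line C: bakery product → II.1; frozen → II.1.2; with no added sugar → II.1.2.2. Scheduled 14%. Arlenia agreement on II.1.1.2: II.1.2.2 not covered. → 14%.
Line D: bakery product → II.1; chilled → II.1.1; with added sugar → II.1.1.1. Scheduled 8%. Zerath agreement on II.2.1.1: II.1.1.1 not covered; Zerath agreement on II.1.1: RVC ≥ 35% → 17% available; preference 17% not lower than 8% → no reduction. → 8%.
Line E: bakery product → II.1; in airtight containers → II.1.3; with added sugar → II.1.3.1. Scheduled 9%. quota on II.1.3 exhausted → over-quota 22%; Arlenia agreement on II.1.1.2: II.1.3.1 not covered. → 22%.
Sum: 22% + 25% + 14% + 8% + 22% = 91%.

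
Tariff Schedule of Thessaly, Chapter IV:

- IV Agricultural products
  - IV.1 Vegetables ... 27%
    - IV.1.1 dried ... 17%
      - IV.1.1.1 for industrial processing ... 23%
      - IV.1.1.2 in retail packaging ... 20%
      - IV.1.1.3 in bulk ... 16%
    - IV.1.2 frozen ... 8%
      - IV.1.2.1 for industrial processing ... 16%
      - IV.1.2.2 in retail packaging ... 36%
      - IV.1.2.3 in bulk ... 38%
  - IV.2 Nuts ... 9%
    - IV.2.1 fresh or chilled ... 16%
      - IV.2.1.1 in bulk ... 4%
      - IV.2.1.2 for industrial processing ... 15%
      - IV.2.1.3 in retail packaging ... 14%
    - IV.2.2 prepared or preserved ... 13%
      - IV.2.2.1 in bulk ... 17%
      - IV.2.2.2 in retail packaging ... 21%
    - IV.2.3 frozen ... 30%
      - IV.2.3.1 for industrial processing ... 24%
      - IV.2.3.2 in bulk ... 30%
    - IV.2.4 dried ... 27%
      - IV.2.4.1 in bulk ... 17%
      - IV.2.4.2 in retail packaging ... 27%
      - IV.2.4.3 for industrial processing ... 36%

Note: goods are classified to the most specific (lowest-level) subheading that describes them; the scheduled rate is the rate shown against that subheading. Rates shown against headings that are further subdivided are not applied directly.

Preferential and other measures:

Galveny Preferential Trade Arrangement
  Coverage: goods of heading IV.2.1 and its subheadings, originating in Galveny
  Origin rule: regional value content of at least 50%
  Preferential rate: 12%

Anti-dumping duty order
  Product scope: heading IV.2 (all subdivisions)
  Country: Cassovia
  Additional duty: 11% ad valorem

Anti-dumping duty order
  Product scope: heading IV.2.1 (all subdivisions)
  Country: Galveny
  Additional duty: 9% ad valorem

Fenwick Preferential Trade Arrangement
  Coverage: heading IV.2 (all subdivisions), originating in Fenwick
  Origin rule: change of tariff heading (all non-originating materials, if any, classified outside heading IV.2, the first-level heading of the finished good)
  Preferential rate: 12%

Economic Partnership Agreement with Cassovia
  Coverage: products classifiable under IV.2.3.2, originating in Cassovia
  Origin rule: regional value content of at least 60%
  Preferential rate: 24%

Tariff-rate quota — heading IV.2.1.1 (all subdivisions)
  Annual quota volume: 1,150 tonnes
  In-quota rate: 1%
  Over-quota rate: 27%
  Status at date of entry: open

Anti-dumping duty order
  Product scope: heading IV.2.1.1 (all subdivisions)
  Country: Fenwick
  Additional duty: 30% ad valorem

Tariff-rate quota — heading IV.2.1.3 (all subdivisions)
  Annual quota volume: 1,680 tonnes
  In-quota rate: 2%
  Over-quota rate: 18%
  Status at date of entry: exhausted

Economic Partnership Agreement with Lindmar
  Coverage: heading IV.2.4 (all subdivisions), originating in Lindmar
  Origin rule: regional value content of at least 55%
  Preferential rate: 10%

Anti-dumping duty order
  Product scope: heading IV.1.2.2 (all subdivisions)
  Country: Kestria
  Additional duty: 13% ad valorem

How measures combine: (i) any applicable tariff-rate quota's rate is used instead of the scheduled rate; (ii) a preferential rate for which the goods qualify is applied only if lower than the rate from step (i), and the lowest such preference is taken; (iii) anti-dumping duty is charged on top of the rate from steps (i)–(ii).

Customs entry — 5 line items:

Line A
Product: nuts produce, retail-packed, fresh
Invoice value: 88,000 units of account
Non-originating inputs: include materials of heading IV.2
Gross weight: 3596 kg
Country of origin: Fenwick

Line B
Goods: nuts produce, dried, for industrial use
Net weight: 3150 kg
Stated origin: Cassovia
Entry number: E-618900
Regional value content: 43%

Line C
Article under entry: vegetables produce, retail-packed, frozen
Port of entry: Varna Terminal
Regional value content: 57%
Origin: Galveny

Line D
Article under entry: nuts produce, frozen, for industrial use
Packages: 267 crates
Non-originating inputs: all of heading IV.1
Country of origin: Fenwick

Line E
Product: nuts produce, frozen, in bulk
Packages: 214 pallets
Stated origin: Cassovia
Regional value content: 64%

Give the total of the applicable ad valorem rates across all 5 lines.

148%

Line A: nuts → IV.2; fresh → IV.2.1; retail-packed → IV.2.1.3. Scheduled 14%. quota on IV.2.1.3 exhausted → over-quota 18%; Fenwick agreement on IV.2: CTH not met. → 18%.
Line B: nuts → IV.2; dried → IV.2.4; for industrial use → IV.2.4.3. Scheduled 36%. Cassovia agreement on IV.2.3.2: IV.2.4.3 not covered; anti-dumping (Cassovia, IV.2): +11%; total 36% + 11% = 47%. → 47%.
Line C: vegetables → IV.1; frozen → IV.1.2; retail-packed → IV.1.2.2. Scheduled 36%. Galveny agreement on IV.2.1: IV.1.2.2 not covered. → 36%.
Line D: nuts → IV.2; frozen → IV.2.3; for industrial use → IV.2.3.1. Scheduled 24%. Fenwick agreement on IV.2: CTH met → 12% available; preferential 12%. → 12%.
Line E: nuts → IV.2; frozen → IV.2.3; in bulk → IV.2.3.2. Scheduled 30%. Cassovia agreement on IV.2.3.2: RVC ≥ 60% → 24% available; preferential 24%; anti-dumping (Cassovia, IV.2): +11%; total 24% + 11% = 35%. → 35%.
Sum: 18% + 47% + 36% + 12% + 35% = 148%.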